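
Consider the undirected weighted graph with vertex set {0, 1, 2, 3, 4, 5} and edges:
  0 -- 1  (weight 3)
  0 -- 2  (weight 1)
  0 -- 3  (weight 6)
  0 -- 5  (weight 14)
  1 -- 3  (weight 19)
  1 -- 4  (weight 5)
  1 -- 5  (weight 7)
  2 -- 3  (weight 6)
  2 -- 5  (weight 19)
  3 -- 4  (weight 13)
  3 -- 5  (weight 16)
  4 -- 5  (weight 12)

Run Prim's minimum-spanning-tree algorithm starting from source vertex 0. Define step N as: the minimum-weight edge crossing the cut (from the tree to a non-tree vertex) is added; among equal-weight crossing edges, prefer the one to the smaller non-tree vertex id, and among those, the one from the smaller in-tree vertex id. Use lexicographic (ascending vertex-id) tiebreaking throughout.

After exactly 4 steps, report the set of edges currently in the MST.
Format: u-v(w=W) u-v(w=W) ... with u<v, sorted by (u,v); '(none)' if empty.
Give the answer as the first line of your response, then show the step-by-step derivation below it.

0-1(w=3) 0-2(w=1) 0-3(w=6) 1-4(w=5)

step 1: add edge 0-2 (w=1); MST = {0-2(w=1)}
step 2: add edge 0-1 (w=3); MST = {0-1(w=3) 0-2(w=1)}
step 3: add edge 1-4 (w=5); MST = {0-1(w=3) 0-2(w=1) 1-4(w=5)}
step 4: add edge 0-3 (w=6); MST = {0-1(w=3) 0-2(w=1) 0-3(w=6) 1-4(w=5)}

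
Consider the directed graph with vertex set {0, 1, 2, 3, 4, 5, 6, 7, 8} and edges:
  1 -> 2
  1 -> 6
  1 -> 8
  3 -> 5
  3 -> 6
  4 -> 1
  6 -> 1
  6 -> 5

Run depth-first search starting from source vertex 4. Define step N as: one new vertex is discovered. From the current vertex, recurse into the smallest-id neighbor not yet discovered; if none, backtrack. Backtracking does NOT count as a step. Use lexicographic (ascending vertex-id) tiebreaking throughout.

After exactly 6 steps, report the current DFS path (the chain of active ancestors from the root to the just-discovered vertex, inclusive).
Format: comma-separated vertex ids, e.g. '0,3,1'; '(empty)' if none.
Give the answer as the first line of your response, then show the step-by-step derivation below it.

4,1,8

step 1: discover 4; path=4; order=4
step 2: discover 1; path=4>1; order=4,1
step 3: discover 2; path=4>1>2; order=4,1,2
step 4: discover 6; path=4>1>6; order=4,1,2,6
step 5: discover 5; path=4>1>6>5; order=4,1,2,6,5
step 6: discover 8; path=4>1>8; order=4,1,2,6,5,8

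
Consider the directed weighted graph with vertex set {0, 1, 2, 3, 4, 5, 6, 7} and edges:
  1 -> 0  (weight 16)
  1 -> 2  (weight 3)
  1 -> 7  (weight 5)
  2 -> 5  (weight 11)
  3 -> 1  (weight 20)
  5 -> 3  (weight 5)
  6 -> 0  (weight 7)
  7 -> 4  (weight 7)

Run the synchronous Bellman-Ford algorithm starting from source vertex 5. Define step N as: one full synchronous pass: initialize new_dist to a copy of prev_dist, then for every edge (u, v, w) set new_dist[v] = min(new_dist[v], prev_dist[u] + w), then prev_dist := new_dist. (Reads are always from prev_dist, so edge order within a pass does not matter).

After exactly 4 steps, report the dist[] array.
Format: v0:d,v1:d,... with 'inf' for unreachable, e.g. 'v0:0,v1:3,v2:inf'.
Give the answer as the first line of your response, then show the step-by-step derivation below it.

v0:41,v1:25,v2:28,v3:5,v4:37,v5:0,v6:inf,v7:30

step 1: dist = v0:inf,v1:inf,v2:inf,v3:5,v4:inf,v5:0,v6:inf,v7:inf
step 2: dist = v0:inf,v1:25,v2:inf,v3:5,v4:inf,v5:0,v6:inf,v7:inf
step 3: dist = v0:41,v1:25,v2:28,v3:5,v4:inf,v5:0,v6:inf,v7:30
step 4: dist = v0:41,v1:25,v2:28,v3:5,v4:37,v5:0,v6:inf,v7:30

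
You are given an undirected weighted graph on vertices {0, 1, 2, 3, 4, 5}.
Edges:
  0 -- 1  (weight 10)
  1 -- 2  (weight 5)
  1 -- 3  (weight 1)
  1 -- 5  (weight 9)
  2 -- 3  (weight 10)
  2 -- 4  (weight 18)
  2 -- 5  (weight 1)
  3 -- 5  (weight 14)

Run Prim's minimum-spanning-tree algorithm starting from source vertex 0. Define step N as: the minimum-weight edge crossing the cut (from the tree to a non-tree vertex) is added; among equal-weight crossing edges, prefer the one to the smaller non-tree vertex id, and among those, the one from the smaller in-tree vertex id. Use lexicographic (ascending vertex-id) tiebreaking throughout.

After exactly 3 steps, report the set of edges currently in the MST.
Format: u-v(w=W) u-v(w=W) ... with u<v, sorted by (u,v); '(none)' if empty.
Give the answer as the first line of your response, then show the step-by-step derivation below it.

0-1(w=10) 1-2(w=5) 1-3(w=1)

step 1: add edge 0-1 (w=10); MST = {0-1(w=10)}
step 2: add edge 1-3 (w=1); MST = {0-1(w=10) 1-3(w=1)}
step 3: add edge 1-2 (w=5); MST = {0-1(w=10) 1-2(w=5) 1-3(w=1)}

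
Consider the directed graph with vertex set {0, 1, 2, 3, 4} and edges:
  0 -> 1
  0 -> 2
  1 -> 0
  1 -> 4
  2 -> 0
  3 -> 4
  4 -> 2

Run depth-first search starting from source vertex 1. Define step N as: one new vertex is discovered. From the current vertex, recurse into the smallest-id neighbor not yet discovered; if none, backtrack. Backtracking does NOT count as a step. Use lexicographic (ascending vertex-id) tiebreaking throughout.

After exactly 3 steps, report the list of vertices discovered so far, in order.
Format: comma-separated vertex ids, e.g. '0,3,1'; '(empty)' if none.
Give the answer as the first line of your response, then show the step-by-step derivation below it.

1,0,2

step 1: discover 1; path=1; order=1
step 2: discover 0; path=1>0; order=1,0
step 3: discover 2; path=1>0>2; order=1,0,2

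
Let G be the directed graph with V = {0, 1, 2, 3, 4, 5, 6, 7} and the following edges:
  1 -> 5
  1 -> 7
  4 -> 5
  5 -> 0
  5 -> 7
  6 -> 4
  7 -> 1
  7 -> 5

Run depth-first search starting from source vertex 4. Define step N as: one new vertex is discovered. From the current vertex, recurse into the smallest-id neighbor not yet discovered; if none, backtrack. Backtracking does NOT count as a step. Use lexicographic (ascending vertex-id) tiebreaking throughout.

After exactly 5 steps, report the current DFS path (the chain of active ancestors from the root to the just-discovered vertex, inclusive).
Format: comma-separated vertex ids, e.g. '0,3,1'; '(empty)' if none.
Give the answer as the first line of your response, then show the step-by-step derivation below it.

4,5,7,1

step 1: discover 4; path=4; order=4
step 2: discover 5; path=4>5; order=4,5
step 3: discover 0; path=4>5>0; order=4,5,0
step 4: discover 7; path=4>5>7; order=4,5,0,7
step 5: discover 1; path=4>5>7>1; order=4,5,0,7,1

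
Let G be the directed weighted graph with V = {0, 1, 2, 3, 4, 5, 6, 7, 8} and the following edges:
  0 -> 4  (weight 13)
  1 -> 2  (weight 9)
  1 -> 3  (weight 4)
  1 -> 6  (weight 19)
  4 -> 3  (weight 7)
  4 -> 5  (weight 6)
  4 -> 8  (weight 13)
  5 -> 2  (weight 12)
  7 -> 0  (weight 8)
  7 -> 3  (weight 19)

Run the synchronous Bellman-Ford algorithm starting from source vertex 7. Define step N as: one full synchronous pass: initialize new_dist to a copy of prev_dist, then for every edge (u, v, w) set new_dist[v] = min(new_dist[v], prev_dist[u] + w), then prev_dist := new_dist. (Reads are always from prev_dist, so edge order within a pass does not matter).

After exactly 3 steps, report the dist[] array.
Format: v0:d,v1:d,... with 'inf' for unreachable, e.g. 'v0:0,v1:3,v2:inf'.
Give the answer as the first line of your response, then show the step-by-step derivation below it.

v0:8,v1:inf,v2:inf,v3:19,v4:21,v5:27,v6:inf,v7:0,v8:34

step 1: dist = v0:8,v1:inf,v2:inf,v3:19,v4:inf,v5:inf,v6:inf,v7:0,v8:inf
step 2: dist = v0:8,v1:inf,v2:inf,v3:19,v4:21,v5:inf,v6:inf,v7:0,v8:inf
step 3: dist = v0:8,v1:inf,v2:inf,v3:19,v4:21,v5:27,v6:inf,v7:0,v8:34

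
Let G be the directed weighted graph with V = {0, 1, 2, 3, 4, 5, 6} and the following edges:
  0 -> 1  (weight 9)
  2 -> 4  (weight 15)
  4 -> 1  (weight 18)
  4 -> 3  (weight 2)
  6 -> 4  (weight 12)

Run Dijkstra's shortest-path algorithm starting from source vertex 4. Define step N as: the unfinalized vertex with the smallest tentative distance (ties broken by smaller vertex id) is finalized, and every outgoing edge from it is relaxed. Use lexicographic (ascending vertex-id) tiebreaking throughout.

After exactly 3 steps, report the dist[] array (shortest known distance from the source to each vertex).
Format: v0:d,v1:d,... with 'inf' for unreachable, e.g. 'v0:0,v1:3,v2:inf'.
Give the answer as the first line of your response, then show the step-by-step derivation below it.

v0:inf,v1:18,v2:inf,v3:2,v4:0,v5:inf,v6:inf

step 1: dist = v0:inf,v1:18,v2:inf,v3:2,v4:0,v5:inf,v6:inf
step 2: dist = v0:inf,v1:18,v2:inf,v3:2,v4:0,v5:inf,v6:inf
step 3: dist = v0:inf,v1:18,v2:inf,v3:2,v4:0,v5:inf,v6:inf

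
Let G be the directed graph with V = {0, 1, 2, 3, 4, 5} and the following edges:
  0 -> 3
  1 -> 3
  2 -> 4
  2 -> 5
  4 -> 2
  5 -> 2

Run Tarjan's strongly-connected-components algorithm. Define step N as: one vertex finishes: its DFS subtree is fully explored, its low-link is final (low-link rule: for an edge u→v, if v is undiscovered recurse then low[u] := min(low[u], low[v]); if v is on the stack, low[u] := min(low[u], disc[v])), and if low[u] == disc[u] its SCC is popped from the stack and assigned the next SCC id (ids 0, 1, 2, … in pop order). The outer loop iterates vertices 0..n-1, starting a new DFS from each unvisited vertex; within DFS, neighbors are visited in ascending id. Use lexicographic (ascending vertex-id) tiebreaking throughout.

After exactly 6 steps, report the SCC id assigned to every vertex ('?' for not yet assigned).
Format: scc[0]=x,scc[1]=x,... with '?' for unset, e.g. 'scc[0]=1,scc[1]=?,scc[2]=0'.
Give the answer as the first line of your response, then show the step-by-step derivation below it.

scc[0]=1,scc[1]=2,scc[2]=3,scc[3]=0,scc[4]=3,scc[5]=3

step 1: low=(low[0]=0,low[1]=?,low[2]=?,low[3]=1,low[4]=?,low[5]=?); scc=(scc[0]=?,scc[1]=?,scc[2]=?,scc[3]=0,scc[4]=?,scc[5]=?)
step 2: low=(low[0]=0,low[1]=?,low[2]=?,low[3]=1,low[4]=?,low[5]=?); scc=(scc[0]=1,scc[1]=?,scc[2]=?,scc[3]=0,scc[4]=?,scc[5]=?)
step 3: low=(low[0]=0,low[1]=2,low[2]=?,low[3]=1,low[4]=?,low[5]=?); scc=(scc[0]=1,scc[1]=2,scc[2]=?,scc[3]=0,scc[4]=?,scc[5]=?)
step 4: low=(low[0]=0,low[1]=2,low[2]=3,low[3]=1,low[4]=3,low[5]=?); scc=(scc[0]=1,scc[1]=2,scc[2]=?,scc[3]=0,scc[4]=?,scc[5]=?)
step 5: low=(low[0]=0,low[1]=2,low[2]=3,low[3]=1,low[4]=3,low[5]=3); scc=(scc[0]=1,scc[1]=2,scc[2]=?,scc[3]=0,scc[4]=?,scc[5]=?)
step 6: low=(low[0]=0,low[1]=2,low[2]=3,low[3]=1,low[4]=3,low[5]=3); scc=(scc[0]=1,scc[1]=2,scc[2]=3,scc[3]=0,scc[4]=3,scc[5]=3)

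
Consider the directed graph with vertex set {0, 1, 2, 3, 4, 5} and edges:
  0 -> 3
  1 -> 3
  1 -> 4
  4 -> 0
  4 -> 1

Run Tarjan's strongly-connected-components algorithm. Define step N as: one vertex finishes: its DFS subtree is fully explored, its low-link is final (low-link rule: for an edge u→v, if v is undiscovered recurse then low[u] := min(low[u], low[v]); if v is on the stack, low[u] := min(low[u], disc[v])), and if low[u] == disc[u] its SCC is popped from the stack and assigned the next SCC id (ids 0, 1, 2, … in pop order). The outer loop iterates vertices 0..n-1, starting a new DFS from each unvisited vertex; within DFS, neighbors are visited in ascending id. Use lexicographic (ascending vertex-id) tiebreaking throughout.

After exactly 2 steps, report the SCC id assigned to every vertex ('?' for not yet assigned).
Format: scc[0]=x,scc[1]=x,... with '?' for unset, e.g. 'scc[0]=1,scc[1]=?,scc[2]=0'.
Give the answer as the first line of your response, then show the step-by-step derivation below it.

scc[0]=1,scc[1]=?,scc[2]=?,scc[3]=0,scc[4]=?,scc[5]=?

step 1: low=(low[0]=0,low[1]=?,low[2]=?,low[3]=1,low[4]=?,low[5]=?); scc=(scc[0]=?,scc[1]=?,scc[2]=?,scc[3]=0,scc[4]=?,scc[5]=?)
step 2: low=(low[0]=0,low[1]=?,low[2]=?,low[3]=1,low[4]=?,low[5]=?); scc=(scc[0]=1,scc[1]=?,scc[2]=?,scc[3]=0,scc[4]=?,scc[5]=?)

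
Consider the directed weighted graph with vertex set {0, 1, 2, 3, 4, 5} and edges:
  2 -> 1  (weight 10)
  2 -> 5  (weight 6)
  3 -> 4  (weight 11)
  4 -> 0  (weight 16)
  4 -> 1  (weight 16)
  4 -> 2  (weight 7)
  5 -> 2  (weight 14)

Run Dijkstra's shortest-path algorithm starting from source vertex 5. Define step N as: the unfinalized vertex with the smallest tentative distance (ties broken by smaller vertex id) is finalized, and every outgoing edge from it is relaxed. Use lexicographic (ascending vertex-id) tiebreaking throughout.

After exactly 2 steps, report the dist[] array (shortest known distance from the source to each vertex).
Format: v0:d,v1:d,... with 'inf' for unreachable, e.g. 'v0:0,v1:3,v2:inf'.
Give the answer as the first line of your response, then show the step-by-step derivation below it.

v0:inf,v1:24,v2:14,v3:inf,v4:inf,v5:0

step 1: dist = v0:inf,v1:inf,v2:14,v3:inf,v4:inf,v5:0
step 2: dist = v0:inf,v1:24,v2:14,v3:inf,v4:inf,v5:0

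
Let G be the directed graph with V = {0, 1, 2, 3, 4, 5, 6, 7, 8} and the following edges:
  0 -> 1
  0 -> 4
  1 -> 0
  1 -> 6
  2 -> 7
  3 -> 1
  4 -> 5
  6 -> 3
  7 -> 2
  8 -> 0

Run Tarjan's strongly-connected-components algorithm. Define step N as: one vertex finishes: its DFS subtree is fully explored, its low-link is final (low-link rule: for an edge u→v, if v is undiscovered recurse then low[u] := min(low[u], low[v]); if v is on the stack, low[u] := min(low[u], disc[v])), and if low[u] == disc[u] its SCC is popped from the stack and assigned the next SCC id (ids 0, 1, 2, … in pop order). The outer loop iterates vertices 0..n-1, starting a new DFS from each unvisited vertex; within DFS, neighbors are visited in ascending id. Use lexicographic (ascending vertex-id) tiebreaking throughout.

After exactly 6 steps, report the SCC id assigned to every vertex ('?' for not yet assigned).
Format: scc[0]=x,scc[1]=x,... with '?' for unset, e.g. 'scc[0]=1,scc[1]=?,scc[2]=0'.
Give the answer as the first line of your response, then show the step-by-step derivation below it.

scc[0]=2,scc[1]=2,scc[2]=?,scc[3]=2,scc[4]=1,scc[5]=0,scc[6]=2,scc[7]=?,scc[8]=?

step 1: low=(low[0]=0,low[1]=0,low[2]=?,low[3]=1,low[4]=?,low[5]=?,low[6]=2,low[7]=?,low[8]=?); scc=(scc[0]=?,scc[1]=?,scc[2]=?,scc[3]=?,scc[4]=?,scc[5]=?,scc[6]=?,scc[7]=?,scc[8]=?)
step 2: low=(low[0]=0,low[1]=0,low[2]=?,low[3]=1,low[4]=?,low[5]=?,low[6]=1,low[7]=?,low[8]=?); scc=(scc[0]=?,scc[1]=?,scc[2]=?,scc[3]=?,scc[4]=?,scc[5]=?,scc[6]=?,scc[7]=?,scc[8]=?)
step 3: low=(low[0]=0,low[1]=0,low[2]=?,low[3]=1,low[4]=?,low[5]=?,low[6]=1,low[7]=?,low[8]=?); scc=(scc[0]=?,scc[1]=?,scc[2]=?,scc[3]=?,scc[4]=?,scc[5]=?,scc[6]=?,scc[7]=?,scc[8]=?)
step 4: low=(low[0]=0,low[1]=0,low[2]=?,low[3]=1,low[4]=4,low[5]=5,low[6]=1,low[7]=?,low[8]=?); scc=(scc[0]=?,scc[1]=?,scc[2]=?,scc[3]=?,scc[4]=?,scc[5]=0,scc[6]=?,scc[7]=?,scc[8]=?)
step 5: low=(low[0]=0,low[1]=0,low[2]=?,low[3]=1,low[4]=4,low[5]=5,low[6]=1,low[7]=?,low[8]=?); scc=(scc[0]=?,scc[1]=?,scc[2]=?,scc[3]=?,scc[4]=1,scc[5]=0,scc[6]=?,scc[7]=?,scc[8]=?)
step 6: low=(low[0]=0,low[1]=0,low[2]=?,low[3]=1,low[4]=4,low[5]=5,low[6]=1,low[7]=?,low[8]=?); scc=(scc[0]=2,scc[1]=2,scc[2]=?,scc[3]=2,scc[4]=1,scc[5]=0,scc[6]=2,scc[7]=?,scc[8]=?)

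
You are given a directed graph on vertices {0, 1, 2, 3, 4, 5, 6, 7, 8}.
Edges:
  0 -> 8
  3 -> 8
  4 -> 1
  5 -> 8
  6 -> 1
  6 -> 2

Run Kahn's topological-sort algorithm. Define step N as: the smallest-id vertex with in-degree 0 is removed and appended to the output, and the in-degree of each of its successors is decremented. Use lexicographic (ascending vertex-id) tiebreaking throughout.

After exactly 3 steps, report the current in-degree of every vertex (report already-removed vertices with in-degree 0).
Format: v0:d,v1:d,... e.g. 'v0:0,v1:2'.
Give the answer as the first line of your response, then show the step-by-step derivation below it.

v0:0,v1:1,v2:1,v3:0,v4:0,v5:0,v6:0,v7:0,v8:1

step 1: output 0; order=[0]; indeg=(0,2,1,0,0,0,0,0,2)
step 2: output 3; order=[0,3]; indeg=(0,2,1,0,0,0,0,0,1)
step 3: output 4; order=[0,3,4]; indeg=(0,1,1,0,0,0,0,0,1)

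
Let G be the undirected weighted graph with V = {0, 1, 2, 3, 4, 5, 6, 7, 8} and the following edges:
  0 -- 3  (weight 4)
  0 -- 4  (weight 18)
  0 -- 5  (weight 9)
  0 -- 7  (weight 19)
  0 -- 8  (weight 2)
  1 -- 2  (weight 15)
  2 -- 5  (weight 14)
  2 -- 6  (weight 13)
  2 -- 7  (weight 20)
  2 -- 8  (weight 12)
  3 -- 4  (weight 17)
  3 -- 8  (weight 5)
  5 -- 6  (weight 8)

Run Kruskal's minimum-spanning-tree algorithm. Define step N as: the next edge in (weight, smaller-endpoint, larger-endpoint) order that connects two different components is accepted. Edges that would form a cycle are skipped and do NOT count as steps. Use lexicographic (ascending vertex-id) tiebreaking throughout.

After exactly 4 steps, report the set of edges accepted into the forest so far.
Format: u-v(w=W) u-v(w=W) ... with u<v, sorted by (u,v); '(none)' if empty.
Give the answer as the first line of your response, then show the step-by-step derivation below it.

0-3(w=4) 0-5(w=9) 0-8(w=2) 5-6(w=8)

step 1: add edge 0-8 (w=2); MST = {0-8(w=2)}
step 2: add edge 0-3 (w=4); MST = {0-3(w=4) 0-8(w=2)}
step 3: add edge 5-6 (w=8); MST = {0-3(w=4) 0-8(w=2) 5-6(w=8)}
step 4: add edge 0-5 (w=9); MST = {0-3(w=4) 0-5(w=9) 0-8(w=2) 5-6(w=8)}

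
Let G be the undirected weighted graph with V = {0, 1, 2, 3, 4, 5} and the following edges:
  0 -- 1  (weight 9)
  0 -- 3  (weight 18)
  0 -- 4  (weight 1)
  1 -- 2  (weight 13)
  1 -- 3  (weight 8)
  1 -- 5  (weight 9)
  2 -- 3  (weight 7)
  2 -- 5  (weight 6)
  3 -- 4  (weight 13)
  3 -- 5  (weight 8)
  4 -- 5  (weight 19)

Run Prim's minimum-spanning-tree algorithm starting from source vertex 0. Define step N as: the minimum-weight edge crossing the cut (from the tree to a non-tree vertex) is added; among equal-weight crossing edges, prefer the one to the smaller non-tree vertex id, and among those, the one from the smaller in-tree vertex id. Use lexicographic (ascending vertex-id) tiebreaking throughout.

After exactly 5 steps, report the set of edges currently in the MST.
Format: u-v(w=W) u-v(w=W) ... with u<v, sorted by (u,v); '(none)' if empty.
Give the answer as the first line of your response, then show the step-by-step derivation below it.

0-1(w=9) 0-4(w=1) 1-3(w=8) 2-3(w=7) 2-5(w=6)

step 1: add edge 0-4 (w=1); MST = {0-4(w=1)}
step 2: add edge 0-1 (w=9); MST = {0-1(w=9) 0-4(w=1)}
step 3: add edge 1-3 (w=8); MST = {0-1(w=9) 0-4(w=1) 1-3(w=8)}
step 4: add edge 2-3 (w=7); MST = {0-1(w=9) 0-4(w=1) 1-3(w=8) 2-3(w=7)}
step 5: add edge 2-5 (w=6); MST = {0-1(w=9) 0-4(w=1) 1-3(w=8) 2-3(w=7) 2-5(w=6)}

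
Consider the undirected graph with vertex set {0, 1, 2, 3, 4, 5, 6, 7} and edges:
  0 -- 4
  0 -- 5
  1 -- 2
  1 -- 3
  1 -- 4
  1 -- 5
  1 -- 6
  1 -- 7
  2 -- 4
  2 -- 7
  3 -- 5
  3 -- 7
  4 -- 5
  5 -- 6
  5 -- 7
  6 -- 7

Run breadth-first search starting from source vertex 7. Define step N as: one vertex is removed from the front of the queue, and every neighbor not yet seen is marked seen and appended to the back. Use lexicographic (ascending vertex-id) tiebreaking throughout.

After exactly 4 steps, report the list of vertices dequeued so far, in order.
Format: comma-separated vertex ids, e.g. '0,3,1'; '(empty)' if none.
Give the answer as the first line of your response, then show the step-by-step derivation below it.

7,1,2,3

step 1: dequeue 7; queue=[1,2,3,5,6]; order=7
step 2: dequeue 1; queue=[2,3,5,6,4]; order=7,1
step 3: dequeue 2; queue=[3,5,6,4]; order=7,1,2
step 4: dequeue 3; queue=[5,6,4]; order=7,1,2,3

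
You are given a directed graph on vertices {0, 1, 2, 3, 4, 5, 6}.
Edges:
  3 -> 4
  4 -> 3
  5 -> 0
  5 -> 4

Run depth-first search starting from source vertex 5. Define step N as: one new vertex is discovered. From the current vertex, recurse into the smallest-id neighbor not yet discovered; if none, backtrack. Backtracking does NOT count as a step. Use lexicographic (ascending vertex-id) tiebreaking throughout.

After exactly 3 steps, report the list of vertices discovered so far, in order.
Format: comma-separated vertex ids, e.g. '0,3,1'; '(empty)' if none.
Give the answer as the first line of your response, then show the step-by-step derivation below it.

5,0,4

step 1: discover 5; path=5; order=5
step 2: discover 0; path=5>0; order=5,0
step 3: discover 4; path=5>4; order=5,0,4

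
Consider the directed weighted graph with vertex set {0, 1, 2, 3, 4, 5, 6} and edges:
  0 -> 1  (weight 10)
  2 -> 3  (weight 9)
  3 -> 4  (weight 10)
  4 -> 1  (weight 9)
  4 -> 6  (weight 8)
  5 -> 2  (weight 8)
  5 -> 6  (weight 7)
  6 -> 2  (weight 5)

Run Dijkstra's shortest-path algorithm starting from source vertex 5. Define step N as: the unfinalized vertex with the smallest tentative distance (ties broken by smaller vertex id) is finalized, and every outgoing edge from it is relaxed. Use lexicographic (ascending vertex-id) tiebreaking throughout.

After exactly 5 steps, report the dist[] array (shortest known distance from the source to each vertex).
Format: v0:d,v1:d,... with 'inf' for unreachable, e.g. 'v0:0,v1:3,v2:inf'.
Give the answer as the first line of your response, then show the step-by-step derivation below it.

v0:inf,v1:36,v2:8,v3:17,v4:27,v5:0,v6:7

step 1: dist = v0:inf,v1:inf,v2:8,v3:inf,v4:inf,v5:0,v6:7
step 2: dist = v0:inf,v1:inf,v2:8,v3:inf,v4:inf,v5:0,v6:7
step 3: dist = v0:inf,v1:inf,v2:8,v3:17,v4:inf,v5:0,v6:7
step 4: dist = v0:inf,v1:inf,v2:8,v3:17,v4:27,v5:0,v6:7
step 5: dist = v0:inf,v1:36,v2:8,v3:17,v4:27,v5:0,v6:7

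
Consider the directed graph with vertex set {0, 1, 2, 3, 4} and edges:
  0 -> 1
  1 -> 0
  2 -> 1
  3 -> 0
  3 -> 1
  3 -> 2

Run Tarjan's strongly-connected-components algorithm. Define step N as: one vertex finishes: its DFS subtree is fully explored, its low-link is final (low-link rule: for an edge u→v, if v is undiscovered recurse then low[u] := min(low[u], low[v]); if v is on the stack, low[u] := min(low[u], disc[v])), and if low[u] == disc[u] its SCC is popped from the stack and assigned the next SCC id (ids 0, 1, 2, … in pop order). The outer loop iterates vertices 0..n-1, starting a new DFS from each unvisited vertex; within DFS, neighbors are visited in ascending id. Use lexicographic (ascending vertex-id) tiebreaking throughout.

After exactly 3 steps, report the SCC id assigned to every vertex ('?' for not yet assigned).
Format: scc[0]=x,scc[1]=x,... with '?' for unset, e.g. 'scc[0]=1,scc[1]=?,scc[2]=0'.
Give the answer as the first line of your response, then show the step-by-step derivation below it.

scc[0]=0,scc[1]=0,scc[2]=1,scc[3]=?,scc[4]=?

step 1: low=(low[0]=0,low[1]=0,low[2]=?,low[3]=?,low[4]=?); scc=(scc[0]=?,scc[1]=?,scc[2]=?,scc[3]=?,scc[4]=?)
step 2: low=(low[0]=0,low[1]=0,low[2]=?,low[3]=?,low[4]=?); scc=(scc[0]=0,scc[1]=0,scc[2]=?,scc[3]=?,scc[4]=?)
step 3: low=(low[0]=0,low[1]=0,low[2]=2,low[3]=?,low[4]=?); scc=(scc[0]=0,scc[1]=0,scc[2]=1,scc[3]=?,scc[4]=?)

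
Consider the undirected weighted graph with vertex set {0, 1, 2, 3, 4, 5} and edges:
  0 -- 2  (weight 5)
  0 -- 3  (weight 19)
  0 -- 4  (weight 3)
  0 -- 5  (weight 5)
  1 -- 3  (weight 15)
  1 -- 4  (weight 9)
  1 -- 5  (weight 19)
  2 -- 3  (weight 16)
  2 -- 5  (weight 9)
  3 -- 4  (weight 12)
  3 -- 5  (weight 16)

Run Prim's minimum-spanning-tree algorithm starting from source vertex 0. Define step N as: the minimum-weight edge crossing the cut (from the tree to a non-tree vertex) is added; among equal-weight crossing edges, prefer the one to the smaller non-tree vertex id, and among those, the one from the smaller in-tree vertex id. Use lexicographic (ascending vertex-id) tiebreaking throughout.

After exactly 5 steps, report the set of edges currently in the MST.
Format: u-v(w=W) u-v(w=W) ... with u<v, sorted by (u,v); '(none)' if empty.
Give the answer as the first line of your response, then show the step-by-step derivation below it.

0-2(w=5) 0-4(w=3) 0-5(w=5) 1-4(w=9) 3-4(w=12)

step 1: add edge 0-4 (w=3); MST = {0-4(w=3)}
step 2: add edge 0-2 (w=5); MST = {0-2(w=5) 0-4(w=3)}
step 3: add edge 0-5 (w=5); MST = {0-2(w=5) 0-4(w=3) 0-5(w=5)}
step 4: add edge 1-4 (w=9); MST = {0-2(w=5) 0-4(w=3) 0-5(w=5) 1-4(w=9)}
step 5: add edge 3-4 (w=12); MST = {0-2(w=5) 0-4(w=3) 0-5(w=5) 1-4(w=9) 3-4(w=12)}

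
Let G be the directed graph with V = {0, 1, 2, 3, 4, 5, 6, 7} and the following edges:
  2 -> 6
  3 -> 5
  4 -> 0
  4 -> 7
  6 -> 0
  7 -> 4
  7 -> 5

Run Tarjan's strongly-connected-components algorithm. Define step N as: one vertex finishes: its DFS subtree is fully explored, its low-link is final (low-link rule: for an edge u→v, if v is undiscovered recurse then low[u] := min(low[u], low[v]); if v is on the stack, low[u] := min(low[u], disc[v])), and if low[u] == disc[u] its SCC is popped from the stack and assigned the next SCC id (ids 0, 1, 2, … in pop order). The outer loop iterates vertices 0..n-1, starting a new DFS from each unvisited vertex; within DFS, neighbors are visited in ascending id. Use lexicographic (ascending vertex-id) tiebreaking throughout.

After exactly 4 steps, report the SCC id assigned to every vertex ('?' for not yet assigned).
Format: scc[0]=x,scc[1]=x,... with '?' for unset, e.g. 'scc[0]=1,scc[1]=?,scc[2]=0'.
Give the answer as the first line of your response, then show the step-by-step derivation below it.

scc[0]=0,scc[1]=1,scc[2]=3,scc[3]=?,scc[4]=?,scc[5]=?,scc[6]=2,scc[7]=?

step 1: low=(low[0]=0,low[1]=?,low[2]=?,low[3]=?,low[4]=?,low[5]=?,low[6]=?,low[7]=?); scc=(scc[0]=0,scc[1]=?,scc[2]=?,scc[3]=?,scc[4]=?,scc[5]=?,scc[6]=?,scc[7]=?)
step 2: low=(low[0]=0,low[1]=1,low[2]=?,low[3]=?,low[4]=?,low[5]=?,low[6]=?,low[7]=?); scc=(scc[0]=0,scc[1]=1,scc[2]=?,scc[3]=?,scc[4]=?,scc[5]=?,scc[6]=?,scc[7]=?)
step 3: low=(low[0]=0,low[1]=1,low[2]=2,low[3]=?,low[4]=?,low[5]=?,low[6]=3,low[7]=?); scc=(scc[0]=0,scc[1]=1,scc[2]=?,scc[3]=?,scc[4]=?,scc[5]=?,scc[6]=2,scc[7]=?)
step 4: low=(low[0]=0,low[1]=1,low[2]=2,low[3]=?,low[4]=?,low[5]=?,low[6]=3,low[7]=?); scc=(scc[0]=0,scc[1]=1,scc[2]=3,scc[3]=?,scc[4]=?,scc[5]=?,scc[6]=2,scc[7]=?)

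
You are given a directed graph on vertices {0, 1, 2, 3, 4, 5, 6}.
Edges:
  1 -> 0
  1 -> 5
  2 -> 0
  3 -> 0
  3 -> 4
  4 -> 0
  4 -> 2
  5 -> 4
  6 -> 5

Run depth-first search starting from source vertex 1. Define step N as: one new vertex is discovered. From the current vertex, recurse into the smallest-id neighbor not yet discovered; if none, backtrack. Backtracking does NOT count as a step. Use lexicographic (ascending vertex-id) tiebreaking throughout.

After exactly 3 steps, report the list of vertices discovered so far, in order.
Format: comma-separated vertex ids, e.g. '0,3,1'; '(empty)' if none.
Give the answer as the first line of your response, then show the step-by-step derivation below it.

1,0,5

step 1: discover 1; path=1; order=1
step 2: discover 0; path=1>0; order=1,0
step 3: discover 5; path=1>5; order=1,0,5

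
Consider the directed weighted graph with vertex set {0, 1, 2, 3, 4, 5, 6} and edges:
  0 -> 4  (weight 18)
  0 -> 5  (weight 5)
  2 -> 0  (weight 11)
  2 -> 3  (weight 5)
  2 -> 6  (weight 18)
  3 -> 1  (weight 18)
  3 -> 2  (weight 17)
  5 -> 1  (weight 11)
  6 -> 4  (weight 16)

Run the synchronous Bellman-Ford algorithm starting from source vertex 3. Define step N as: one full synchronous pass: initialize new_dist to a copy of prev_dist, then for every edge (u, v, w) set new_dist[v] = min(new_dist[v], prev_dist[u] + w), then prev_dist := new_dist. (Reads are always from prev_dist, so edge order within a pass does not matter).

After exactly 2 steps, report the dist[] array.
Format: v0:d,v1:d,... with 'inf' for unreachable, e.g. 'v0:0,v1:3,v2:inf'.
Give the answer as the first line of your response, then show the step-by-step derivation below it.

v0:28,v1:18,v2:17,v3:0,v4:inf,v5:inf,v6:35

step 1: dist = v0:inf,v1:18,v2:17,v3:0,v4:inf,v5:inf,v6:inf
step 2: dist = v0:28,v1:18,v2:17,v3:0,v4:inf,v5:inf,v6:35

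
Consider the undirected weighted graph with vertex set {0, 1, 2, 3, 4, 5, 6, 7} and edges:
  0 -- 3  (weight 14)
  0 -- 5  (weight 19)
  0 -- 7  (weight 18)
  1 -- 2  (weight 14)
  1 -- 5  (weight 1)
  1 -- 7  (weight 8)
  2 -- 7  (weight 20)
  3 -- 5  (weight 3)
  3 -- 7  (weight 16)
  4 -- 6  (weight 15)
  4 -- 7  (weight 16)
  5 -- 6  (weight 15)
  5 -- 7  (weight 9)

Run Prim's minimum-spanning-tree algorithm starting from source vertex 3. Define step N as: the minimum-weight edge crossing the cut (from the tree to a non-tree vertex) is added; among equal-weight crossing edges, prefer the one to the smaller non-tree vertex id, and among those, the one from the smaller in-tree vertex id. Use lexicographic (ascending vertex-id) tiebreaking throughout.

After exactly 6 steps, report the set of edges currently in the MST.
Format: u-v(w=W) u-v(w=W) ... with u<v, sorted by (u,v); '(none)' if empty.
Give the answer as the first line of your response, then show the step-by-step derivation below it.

0-3(w=14) 1-2(w=14) 1-5(w=1) 1-7(w=8) 3-5(w=3) 5-6(w=15)

step 1: add edge 3-5 (w=3); MST = {3-5(w=3)}
step 2: add edge 1-5 (w=1); MST = {1-5(w=1) 3-5(w=3)}
step 3: add edge 1-7 (w=8); MST = {1-5(w=1) 1-7(w=8) 3-5(w=3)}
step 4: add edge 0-3 (w=14); MST = {0-3(w=14) 1-5(w=1) 1-7(w=8) 3-5(w=3)}
step 5: add edge 1-2 (w=14); MST = {0-3(w=14) 1-2(w=14) 1-5(w=1) 1-7(w=8) 3-5(w=3)}
step 6: add edge 5-6 (w=15); MST = {0-3(w=14) 1-2(w=14) 1-5(w=1) 1-7(w=8) 3-5(w=3) 5-6(w=15)}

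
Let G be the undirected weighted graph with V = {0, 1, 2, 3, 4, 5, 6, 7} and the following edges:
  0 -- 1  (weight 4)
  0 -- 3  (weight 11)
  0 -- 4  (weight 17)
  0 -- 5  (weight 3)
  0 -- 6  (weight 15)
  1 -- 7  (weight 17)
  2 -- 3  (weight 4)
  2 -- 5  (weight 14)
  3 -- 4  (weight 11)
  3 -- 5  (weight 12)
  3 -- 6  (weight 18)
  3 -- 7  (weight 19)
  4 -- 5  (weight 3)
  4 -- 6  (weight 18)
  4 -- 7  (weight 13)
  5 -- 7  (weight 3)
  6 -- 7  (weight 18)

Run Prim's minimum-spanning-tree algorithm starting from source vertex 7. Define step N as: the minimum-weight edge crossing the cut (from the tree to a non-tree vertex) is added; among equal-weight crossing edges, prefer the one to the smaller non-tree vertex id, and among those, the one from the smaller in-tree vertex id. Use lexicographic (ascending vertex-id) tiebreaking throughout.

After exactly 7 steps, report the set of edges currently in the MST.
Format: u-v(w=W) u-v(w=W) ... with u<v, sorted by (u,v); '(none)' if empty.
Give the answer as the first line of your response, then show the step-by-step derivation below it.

0-1(w=4) 0-3(w=11) 0-5(w=3) 0-6(w=15) 2-3(w=4) 4-5(w=3) 5-7(w=3)

step 1: add edge 5-7 (w=3); MST = {5-7(w=3)}
step 2: add edge 0-5 (w=3); MST = {0-5(w=3) 5-7(w=3)}
step 3: add edge 4-5 (w=3); MST = {0-5(w=3) 4-5(w=3) 5-7(w=3)}
step 4: add edge 0-1 (w=4); MST = {0-1(w=4) 0-5(w=3) 4-5(w=3) 5-7(w=3)}
step 5: add edge 0-3 (w=11); MST = {0-1(w=4) 0-3(w=11) 0-5(w=3) 4-5(w=3) 5-7(w=3)}
step 6: add edge 2-3 (w=4); MST = {0-1(w=4) 0-3(w=11) 0-5(w=3) 2-3(w=4) 4-5(w=3) 5-7(w=3)}
step 7: add edge 0-6 (w=15); MST = {0-1(w=4) 0-3(w=11) 0-5(w=3) 0-6(w=15) 2-3(w=4) 4-5(w=3) 5-7(w=3)}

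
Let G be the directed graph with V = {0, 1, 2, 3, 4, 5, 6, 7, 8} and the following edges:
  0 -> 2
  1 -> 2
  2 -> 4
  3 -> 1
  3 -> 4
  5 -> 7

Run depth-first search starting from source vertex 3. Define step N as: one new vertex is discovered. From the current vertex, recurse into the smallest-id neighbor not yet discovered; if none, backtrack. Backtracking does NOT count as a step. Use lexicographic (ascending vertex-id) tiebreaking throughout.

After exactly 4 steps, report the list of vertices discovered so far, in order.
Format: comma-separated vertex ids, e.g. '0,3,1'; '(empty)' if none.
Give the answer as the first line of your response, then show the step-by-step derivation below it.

3,1,2,4

step 1: discover 3; path=3; order=3
step 2: discover 1; path=3>1; order=3,1
step 3: discover 2; path=3>1>2; order=3,1,2
step 4: discover 4; path=3>1>2>4; order=3,1,2,4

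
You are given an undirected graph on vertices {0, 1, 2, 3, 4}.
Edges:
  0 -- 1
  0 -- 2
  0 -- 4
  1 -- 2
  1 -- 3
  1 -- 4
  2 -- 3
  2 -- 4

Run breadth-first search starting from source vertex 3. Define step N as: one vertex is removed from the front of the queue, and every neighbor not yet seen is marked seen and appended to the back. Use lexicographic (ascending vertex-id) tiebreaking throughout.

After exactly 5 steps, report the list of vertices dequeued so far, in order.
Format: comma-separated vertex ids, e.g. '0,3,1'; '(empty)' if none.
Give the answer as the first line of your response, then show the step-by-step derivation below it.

3,1,2,0,4

step 1: dequeue 3; queue=[1,2]; order=3
step 2: dequeue 1; queue=[2,0,4]; order=3,1
step 3: dequeue 2; queue=[0,4]; order=3,1,2
step 4: dequeue 0; queue=[4]; order=3,1,2,0
step 5: dequeue 4; queue=[(empty)]; order=3,1,2,0,4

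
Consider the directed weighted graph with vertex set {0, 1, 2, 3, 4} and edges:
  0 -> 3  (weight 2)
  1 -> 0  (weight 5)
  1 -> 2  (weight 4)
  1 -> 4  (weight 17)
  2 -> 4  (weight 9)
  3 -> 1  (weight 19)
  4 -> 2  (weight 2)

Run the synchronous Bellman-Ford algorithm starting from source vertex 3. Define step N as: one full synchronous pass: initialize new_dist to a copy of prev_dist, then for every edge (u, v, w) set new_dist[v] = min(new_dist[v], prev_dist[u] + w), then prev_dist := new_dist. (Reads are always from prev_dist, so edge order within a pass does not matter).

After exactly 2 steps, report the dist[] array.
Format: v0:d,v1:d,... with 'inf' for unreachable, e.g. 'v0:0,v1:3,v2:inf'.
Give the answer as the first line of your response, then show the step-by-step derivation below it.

v0:24,v1:19,v2:23,v3:0,v4:36

step 1: dist = v0:inf,v1:19,v2:inf,v3:0,v4:inf
step 2: dist = v0:24,v1:19,v2:23,v3:0,v4:36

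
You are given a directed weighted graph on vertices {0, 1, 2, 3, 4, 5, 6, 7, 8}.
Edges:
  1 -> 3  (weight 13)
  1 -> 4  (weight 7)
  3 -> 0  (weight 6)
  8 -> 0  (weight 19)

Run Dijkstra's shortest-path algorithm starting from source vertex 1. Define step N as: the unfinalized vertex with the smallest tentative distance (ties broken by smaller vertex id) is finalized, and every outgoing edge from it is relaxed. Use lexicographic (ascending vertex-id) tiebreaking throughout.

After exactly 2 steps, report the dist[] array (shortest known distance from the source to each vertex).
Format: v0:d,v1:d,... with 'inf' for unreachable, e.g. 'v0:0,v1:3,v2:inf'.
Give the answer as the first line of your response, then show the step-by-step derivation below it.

v0:inf,v1:0,v2:inf,v3:13,v4:7,v5:inf,v6:inf,v7:inf,v8:inf

step 1: dist = v0:inf,v1:0,v2:inf,v3:13,v4:7,v5:inf,v6:inf,v7:inf,v8:inf
step 2: dist = v0:inf,v1:0,v2:inf,v3:13,v4:7,v5:inf,v6:inf,v7:inf,v8:inf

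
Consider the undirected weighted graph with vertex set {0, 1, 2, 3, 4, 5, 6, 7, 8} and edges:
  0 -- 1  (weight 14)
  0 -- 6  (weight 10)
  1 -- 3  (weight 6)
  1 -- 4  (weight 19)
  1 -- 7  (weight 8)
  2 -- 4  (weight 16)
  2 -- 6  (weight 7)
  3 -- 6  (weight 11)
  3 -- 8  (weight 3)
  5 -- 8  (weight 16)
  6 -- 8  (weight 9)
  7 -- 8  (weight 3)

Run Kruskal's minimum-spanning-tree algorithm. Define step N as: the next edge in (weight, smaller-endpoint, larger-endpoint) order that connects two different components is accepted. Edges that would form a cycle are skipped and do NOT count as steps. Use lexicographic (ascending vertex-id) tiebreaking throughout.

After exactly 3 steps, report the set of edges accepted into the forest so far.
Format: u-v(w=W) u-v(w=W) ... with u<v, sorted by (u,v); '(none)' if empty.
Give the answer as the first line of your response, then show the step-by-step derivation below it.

1-3(w=6) 3-8(w=3) 7-8(w=3)

step 1: add edge 3-8 (w=3); MST = {3-8(w=3)}
step 2: add edge 7-8 (w=3); MST = {3-8(w=3) 7-8(w=3)}
step 3: add edge 1-3 (w=6); MST = {1-3(w=6) 3-8(w=3) 7-8(w=3)}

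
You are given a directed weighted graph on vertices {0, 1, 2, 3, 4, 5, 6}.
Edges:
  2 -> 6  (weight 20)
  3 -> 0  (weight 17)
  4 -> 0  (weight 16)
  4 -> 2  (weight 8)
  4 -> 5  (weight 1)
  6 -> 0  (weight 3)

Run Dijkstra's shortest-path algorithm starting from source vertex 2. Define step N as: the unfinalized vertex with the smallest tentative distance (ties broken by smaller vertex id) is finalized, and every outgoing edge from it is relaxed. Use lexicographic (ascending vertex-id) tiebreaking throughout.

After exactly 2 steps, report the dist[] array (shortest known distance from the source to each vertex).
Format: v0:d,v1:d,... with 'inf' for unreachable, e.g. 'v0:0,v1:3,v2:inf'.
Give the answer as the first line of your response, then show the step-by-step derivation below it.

v0:23,v1:inf,v2:0,v3:inf,v4:inf,v5:inf,v6:20

step 1: dist = v0:inf,v1:inf,v2:0,v3:inf,v4:inf,v5:inf,v6:20
step 2: dist = v0:23,v1:inf,v2:0,v3:inf,v4:inf,v5:inf,v6:20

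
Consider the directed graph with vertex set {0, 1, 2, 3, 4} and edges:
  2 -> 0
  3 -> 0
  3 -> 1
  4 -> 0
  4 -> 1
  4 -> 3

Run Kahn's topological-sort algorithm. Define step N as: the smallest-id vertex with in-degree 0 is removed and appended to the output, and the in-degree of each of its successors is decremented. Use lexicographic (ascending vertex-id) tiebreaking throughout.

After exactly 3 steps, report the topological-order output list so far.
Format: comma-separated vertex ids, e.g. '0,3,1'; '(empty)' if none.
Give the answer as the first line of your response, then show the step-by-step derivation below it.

2,4,3

step 1: output 2; order=[2]; indeg=(2,2,0,1,0)
step 2: output 4; order=[2,4]; indeg=(1,1,0,0,0)
step 3: output 3; order=[2,4,3]; indeg=(0,0,0,0,0)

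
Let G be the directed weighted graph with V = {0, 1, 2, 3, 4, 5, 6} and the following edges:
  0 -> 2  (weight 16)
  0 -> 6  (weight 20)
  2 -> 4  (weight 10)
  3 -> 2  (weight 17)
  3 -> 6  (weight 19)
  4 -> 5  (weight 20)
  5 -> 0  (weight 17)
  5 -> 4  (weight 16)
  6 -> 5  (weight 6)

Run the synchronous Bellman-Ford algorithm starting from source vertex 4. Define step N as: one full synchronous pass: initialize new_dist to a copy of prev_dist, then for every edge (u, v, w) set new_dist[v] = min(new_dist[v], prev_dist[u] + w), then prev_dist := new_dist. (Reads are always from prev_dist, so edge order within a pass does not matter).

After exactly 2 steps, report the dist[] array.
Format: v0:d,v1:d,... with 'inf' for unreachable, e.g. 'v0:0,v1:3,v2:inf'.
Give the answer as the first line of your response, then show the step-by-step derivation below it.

v0:37,v1:inf,v2:inf,v3:inf,v4:0,v5:20,v6:inf

step 1: dist = v0:inf,v1:inf,v2:inf,v3:inf,v4:0,v5:20,v6:inf
step 2: dist = v0:37,v1:inf,v2:inf,v3:inf,v4:0,v5:20,v6:inf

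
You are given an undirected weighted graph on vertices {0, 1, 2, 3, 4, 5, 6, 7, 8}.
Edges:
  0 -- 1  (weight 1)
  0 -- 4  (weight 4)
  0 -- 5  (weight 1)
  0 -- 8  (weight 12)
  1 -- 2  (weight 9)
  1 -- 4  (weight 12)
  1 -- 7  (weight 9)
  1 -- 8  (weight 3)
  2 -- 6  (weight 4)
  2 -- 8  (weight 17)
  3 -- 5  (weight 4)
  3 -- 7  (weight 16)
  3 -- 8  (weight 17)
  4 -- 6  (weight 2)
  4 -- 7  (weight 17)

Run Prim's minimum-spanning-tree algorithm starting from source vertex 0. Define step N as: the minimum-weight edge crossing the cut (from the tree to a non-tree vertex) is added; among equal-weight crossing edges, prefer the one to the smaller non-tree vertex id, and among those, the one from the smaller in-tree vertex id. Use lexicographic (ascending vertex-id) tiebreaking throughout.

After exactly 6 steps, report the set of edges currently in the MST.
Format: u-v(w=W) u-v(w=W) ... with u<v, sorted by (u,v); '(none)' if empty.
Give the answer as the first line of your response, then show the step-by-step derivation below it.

0-1(w=1) 0-4(w=4) 0-5(w=1) 1-8(w=3) 3-5(w=4) 4-6(w=2)

step 1: add edge 0-1 (w=1); MST = {0-1(w=1)}
step 2: add edge 0-5 (w=1); MST = {0-1(w=1) 0-5(w=1)}
step 3: add edge 1-8 (w=3); MST = {0-1(w=1) 0-5(w=1) 1-8(w=3)}
step 4: add edge 3-5 (w=4); MST = {0-1(w=1) 0-5(w=1) 1-8(w=3) 3-5(w=4)}
step 5: add edge 0-4 (w=4); MST = {0-1(w=1) 0-4(w=4) 0-5(w=1) 1-8(w=3) 3-5(w=4)}
step 6: add edge 4-6 (w=2); MST = {0-1(w=1) 0-4(w=4) 0-5(w=1) 1-8(w=3) 3-5(w=4) 4-6(w=2)}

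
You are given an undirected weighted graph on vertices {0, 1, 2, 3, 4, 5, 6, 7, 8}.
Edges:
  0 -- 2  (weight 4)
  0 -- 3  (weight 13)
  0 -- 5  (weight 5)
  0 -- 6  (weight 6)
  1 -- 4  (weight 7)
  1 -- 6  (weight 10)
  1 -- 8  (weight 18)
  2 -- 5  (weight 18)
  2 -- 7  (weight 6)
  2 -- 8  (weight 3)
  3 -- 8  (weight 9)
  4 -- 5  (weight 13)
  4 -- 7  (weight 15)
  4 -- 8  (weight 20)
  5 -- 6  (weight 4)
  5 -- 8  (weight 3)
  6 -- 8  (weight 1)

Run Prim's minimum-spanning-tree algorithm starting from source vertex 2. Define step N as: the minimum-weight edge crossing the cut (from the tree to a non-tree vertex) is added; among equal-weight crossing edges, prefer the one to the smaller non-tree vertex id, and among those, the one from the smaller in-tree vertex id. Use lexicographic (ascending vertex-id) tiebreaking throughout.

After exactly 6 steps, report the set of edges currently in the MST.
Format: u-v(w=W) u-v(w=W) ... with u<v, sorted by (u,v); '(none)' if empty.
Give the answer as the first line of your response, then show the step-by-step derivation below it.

0-2(w=4) 2-7(w=6) 2-8(w=3) 3-8(w=9) 5-8(w=3) 6-8(w=1)

step 1: add edge 2-8 (w=3); MST = {2-8(w=3)}
step 2: add edge 6-8 (w=1); MST = {2-8(w=3) 6-8(w=1)}
step 3: add edge 5-8 (w=3); MST = {2-8(w=3) 5-8(w=3) 6-8(w=1)}
step 4: add edge 0-2 (w=4); MST = {0-2(w=4) 2-8(w=3) 5-8(w=3) 6-8(w=1)}
step 5: add edge 2-7 (w=6); MST = {0-2(w=4) 2-7(w=6) 2-8(w=3) 5-8(w=3) 6-8(w=1)}
step 6: add edge 3-8 (w=9); MST = {0-2(w=4) 2-7(w=6) 2-8(w=3) 3-8(w=9) 5-8(w=3) 6-8(w=1)}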